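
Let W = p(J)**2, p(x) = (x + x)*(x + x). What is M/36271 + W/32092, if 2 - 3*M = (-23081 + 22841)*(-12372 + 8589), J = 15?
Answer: 14750406386/873006699 ≈ 16.896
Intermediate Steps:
M = -907918/3 (M = 2/3 - (-23081 + 22841)*(-12372 + 8589)/3 = 2/3 - (-80)*(-3783) = 2/3 - 1/3*907920 = 2/3 - 302640 = -907918/3 ≈ -3.0264e+5)
p(x) = 4*x**2 (p(x) = (2*x)*(2*x) = 4*x**2)
W = 810000 (W = (4*15**2)**2 = (4*225)**2 = 900**2 = 810000)
M/36271 + W/32092 = -907918/3/36271 + 810000/32092 = -907918/3*1/36271 + 810000*(1/32092) = -907918/108813 + 202500/8023 = 14750406386/873006699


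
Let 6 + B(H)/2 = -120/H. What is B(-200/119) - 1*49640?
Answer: -247546/5 ≈ -49509.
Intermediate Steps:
B(H) = -12 - 240/H (B(H) = -12 + 2*(-120/H) = -12 - 240/H)
B(-200/119) - 1*49640 = (-12 - 240/((-200/119))) - 1*49640 = (-12 - 240/((-200*1/119))) - 49640 = (-12 - 240/(-200/119)) - 49640 = (-12 - 240*(-119/200)) - 49640 = (-12 + 714/5) - 49640 = 654/5 - 49640 = -247546/5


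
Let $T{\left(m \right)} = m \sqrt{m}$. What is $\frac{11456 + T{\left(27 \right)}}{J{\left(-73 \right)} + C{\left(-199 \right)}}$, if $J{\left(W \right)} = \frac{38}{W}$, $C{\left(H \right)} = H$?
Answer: $- \frac{836288}{14565} - \frac{1971 \sqrt{3}}{4855} \approx -58.121$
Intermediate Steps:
$T{\left(m \right)} = m^{\frac{3}{2}}$
$\frac{11456 + T{\left(27 \right)}}{J{\left(-73 \right)} + C{\left(-199 \right)}} = \frac{11456 + 27^{\frac{3}{2}}}{\frac{38}{-73} - 199} = \frac{11456 + 81 \sqrt{3}}{38 \left(- \frac{1}{73}\right) - 199} = \frac{11456 + 81 \sqrt{3}}{- \frac{38}{73} - 199} = \frac{11456 + 81 \sqrt{3}}{- \frac{14565}{73}} = \left(11456 + 81 \sqrt{3}\right) \left(- \frac{73}{14565}\right) = - \frac{836288}{14565} - \frac{1971 \sqrt{3}}{4855}$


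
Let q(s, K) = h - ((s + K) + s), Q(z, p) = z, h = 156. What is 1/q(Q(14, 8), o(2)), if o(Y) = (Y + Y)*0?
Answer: 1/128 ≈ 0.0078125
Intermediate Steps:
o(Y) = 0 (o(Y) = (2*Y)*0 = 0)
q(s, K) = 156 - K - 2*s (q(s, K) = 156 - ((s + K) + s) = 156 - ((K + s) + s) = 156 - (K + 2*s) = 156 + (-K - 2*s) = 156 - K - 2*s)
1/q(Q(14, 8), o(2)) = 1/(156 - 1*0 - 2*14) = 1/(156 + 0 - 28) = 1/128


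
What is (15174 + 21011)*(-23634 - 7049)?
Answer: -1110264355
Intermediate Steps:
(15174 + 21011)*(-23634 - 7049) = 36185*(-30683) = -1110264355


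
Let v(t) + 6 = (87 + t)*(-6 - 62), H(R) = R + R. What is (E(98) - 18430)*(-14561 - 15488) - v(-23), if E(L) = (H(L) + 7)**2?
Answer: -684481813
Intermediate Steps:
H(R) = 2*R
E(L) = (7 + 2*L)**2 (E(L) = (2*L + 7)**2 = (7 + 2*L)**2)
v(t) = -5922 - 68*t (v(t) = -6 + (87 + t)*(-6 - 62) = -6 + (87 + t)*(-68) = -6 + (-5916 - 68*t) = -5922 - 68*t)
(E(98) - 18430)*(-14561 - 15488) - v(-23) = ((7 + 2*98)**2 - 18430)*(-14561 - 15488) - (-5922 - 68*(-23)) = ((7 + 196)**2 - 18430)*(-30049) - (-5922 + 1564) = (203**2 - 18430)*(-30049) - 1*(-4358) = (41209 - 18430)*(-30049) + 4358 = 22779*(-30049) + 4358 = -684486171 + 4358 = -684481813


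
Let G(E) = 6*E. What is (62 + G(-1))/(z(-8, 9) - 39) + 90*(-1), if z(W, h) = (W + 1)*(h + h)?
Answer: -14906/165 ≈ -90.339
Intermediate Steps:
z(W, h) = 2*h*(1 + W) (z(W, h) = (1 + W)*(2*h) = 2*h*(1 + W))
(62 + G(-1))/(z(-8, 9) - 39) + 90*(-1) = (62 + 6*(-1))/(2*9*(1 - 8) - 39) + 90*(-1) = (62 - 6)/(2*9*(-7) - 39) - 90 = 56/(-126 - 39) - 90 = 56/(-165) - 90 = 56*(-1/165) - 90 = -56/165 - 90 = -14906/165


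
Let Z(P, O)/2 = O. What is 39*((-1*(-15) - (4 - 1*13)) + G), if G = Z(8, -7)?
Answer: 390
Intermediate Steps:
Z(P, O) = 2*O
G = -14 (G = 2*(-7) = -14)
39*((-1*(-15) - (4 - 1*13)) + G) = 39*((-1*(-15) - (4 - 1*13)) - 14) = 39*((15 - (4 - 13)) - 14) = 39*((15 - 1*(-9)) - 14) = 39*((15 + 9) - 14) = 39*(24 - 14) = 39*10 = 390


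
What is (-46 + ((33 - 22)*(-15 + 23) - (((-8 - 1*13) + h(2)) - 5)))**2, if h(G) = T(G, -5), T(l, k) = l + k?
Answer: 5041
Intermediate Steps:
T(l, k) = k + l
h(G) = -5 + G
(-46 + ((33 - 22)*(-15 + 23) - (((-8 - 1*13) + h(2)) - 5)))**2 = (-46 + ((33 - 22)*(-15 + 23) - (((-8 - 1*13) + (-5 + 2)) - 5)))**2 = (-46 + (11*8 - (((-8 - 13) - 3) - 5)))**2 = (-46 + (88 - ((-21 - 3) - 5)))**2 = (-46 + (88 - (-24 - 5)))**2 = (-46 + (88 - 1*(-29)))**2 = (-46 + (88 + 29))**2 = (-46 + 117)**2 = 71**2 = 5041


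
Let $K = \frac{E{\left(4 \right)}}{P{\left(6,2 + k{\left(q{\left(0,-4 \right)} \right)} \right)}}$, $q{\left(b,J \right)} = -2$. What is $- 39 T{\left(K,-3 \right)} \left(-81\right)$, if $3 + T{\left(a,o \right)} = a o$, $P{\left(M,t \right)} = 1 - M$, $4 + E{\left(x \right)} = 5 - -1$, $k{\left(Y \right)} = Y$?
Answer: $- \frac{28431}{5} \approx -5686.2$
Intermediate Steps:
$E{\left(x \right)} = 2$ ($E{\left(x \right)} = -4 + \left(5 - -1\right) = -4 + \left(5 + 1\right) = -4 + 6 = 2$)
$K = - \frac{2}{5}$ ($K = \frac{2}{1 - 6} = \frac{2}{-5} = 2 \left(- \frac{1}{5}\right) = - \frac{2}{5} \approx -0.4$)
$T{\left(a,o \right)} = -3 + a o$
$- 39 T{\left(K,-3 \right)} \left(-81\right) = - 39 \left(-3 - - \frac{6}{5}\right) \left(-81\right) = - 39 \left(-3 + \frac{6}{5}\right) \left(-81\right) = \left(-39\right) \left(- \frac{9}{5}\right) \left(-81\right) = \frac{351}{5} \left(-81\right) = - \frac{28431}{5}$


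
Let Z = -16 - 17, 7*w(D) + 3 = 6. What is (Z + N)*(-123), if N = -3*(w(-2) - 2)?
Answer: 24354/7 ≈ 3479.1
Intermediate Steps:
w(D) = 3/7 (w(D) = -3/7 + (1/7)*6 = -3/7 + 6/7 = 3/7)
Z = -33
N = 33/7 (N = -3*(3/7 - 2) = -3*(-11/7) = 33/7 ≈ 4.7143)
(Z + N)*(-123) = (-33 + 33/7)*(-123) = -198/7*(-123) = 24354/7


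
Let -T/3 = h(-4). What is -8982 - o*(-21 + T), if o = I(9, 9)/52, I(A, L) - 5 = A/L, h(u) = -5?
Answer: -116757/13 ≈ -8981.3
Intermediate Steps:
T = 15 (T = -3*(-5) = 15)
I(A, L) = 5 + A/L
o = 3/26 (o = (5 + 9/9)/52 = (5 + 9*(1/9))*(1/52) = (5 + 1)*(1/52) = 6*(1/52) = 3/26 ≈ 0.11538)
-8982 - o*(-21 + T) = -8982 - 3*(-21 + 15)/26 = -8982 - 3*(-6)/26 = -8982 - 1*(-9/13) = -8982 + 9/13 = -116757/13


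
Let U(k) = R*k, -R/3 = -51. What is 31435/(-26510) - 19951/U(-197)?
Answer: -83716265/159807582 ≈ -0.52386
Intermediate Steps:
R = 153 (R = -3*(-51) = 153)
U(k) = 153*k
31435/(-26510) - 19951/U(-197) = 31435/(-26510) - 19951/(153*(-197)) = 31435*(-1/26510) - 19951/(-30141) = -6287/5302 - 19951*(-1/30141) = -6287/5302 + 19951/30141 = -83716265/159807582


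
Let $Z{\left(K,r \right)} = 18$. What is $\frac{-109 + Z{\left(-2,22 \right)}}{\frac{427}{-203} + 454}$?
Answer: $- \frac{2639}{13105} \approx -0.20137$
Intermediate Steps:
$\frac{-109 + Z{\left(-2,22 \right)}}{\frac{427}{-203} + 454} = \frac{-109 + 18}{\frac{427}{-203} + 454} = - \frac{91}{427 \left(- \frac{1}{203}\right) + 454} = - \frac{91}{- \frac{61}{29} + 454} = - \frac{91}{\frac{13105}{29}} = \left(-91\right) \frac{29}{13105} = - \frac{2639}{13105}$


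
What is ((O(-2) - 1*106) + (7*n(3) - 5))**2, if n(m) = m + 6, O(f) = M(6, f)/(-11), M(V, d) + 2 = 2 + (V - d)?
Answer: 287296/121 ≈ 2374.3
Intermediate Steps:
M(V, d) = V - d (M(V, d) = -2 + (2 + (V - d)) = -2 + (2 + V - d) = V - d)
O(f) = -6/11 + f/11 (O(f) = (6 - f)/(-11) = (6 - f)*(-1/11) = -6/11 + f/11)
n(m) = 6 + m
((O(-2) - 1*106) + (7*n(3) - 5))**2 = (((-6/11 + (1/11)*(-2)) - 1*106) + (7*(6 + 3) - 5))**2 = (((-6/11 - 2/11) - 106) + (7*9 - 5))**2 = ((-8/11 - 106) + (63 - 5))**2 = (-1174/11 + 58)**2 = (-536/11)**2 = 287296/121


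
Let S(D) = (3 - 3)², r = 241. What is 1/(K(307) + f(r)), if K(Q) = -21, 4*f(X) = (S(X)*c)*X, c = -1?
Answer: -1/21 ≈ -0.047619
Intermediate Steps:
S(D) = 0 (S(D) = 0² = 0)
f(X) = 0 (f(X) = ((0*(-1))*X)/4 = (0*X)/4 = (¼)*0 = 0)
1/(K(307) + f(r)) = 1/(-21 + 0) = 1/(-21) = -1/21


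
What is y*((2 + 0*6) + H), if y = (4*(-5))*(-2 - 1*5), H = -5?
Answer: -420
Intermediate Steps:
y = 140 (y = -20*(-2 - 5) = -20*(-7) = 140)
y*((2 + 0*6) + H) = 140*((2 + 0*6) - 5) = 140*((2 + 0) - 5) = 140*(2 - 5) = 140*(-3) = -420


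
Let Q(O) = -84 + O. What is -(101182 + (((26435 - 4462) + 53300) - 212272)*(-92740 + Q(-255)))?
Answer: -12751831103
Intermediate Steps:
-(101182 + (((26435 - 4462) + 53300) - 212272)*(-92740 + Q(-255))) = -(101182 + (((26435 - 4462) + 53300) - 212272)*(-92740 + (-84 - 255))) = -(101182 + ((21973 + 53300) - 212272)*(-92740 - 339)) = -(101182 + (75273 - 212272)*(-93079)) = -(101182 - 136999*(-93079)) = -(101182 + 12751729921) = -1*12751831103 = -12751831103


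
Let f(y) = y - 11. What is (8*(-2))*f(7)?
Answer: 64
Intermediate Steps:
f(y) = -11 + y
(8*(-2))*f(7) = (8*(-2))*(-11 + 7) = -16*(-4) = 64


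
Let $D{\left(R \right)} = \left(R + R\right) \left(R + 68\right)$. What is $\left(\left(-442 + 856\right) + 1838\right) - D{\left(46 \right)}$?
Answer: $-8236$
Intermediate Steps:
$D{\left(R \right)} = 2 R \left(68 + R\right)$
$\left(\left(-442 + 856\right) + 1838\right) - D{\left(46 \right)} = \left(\left(-442 + 856\right) + 1838\right) - 2 \cdot 46 \left(68 + 46\right) = \left(414 + 1838\right) - 2 \cdot 46 \cdot 114 = 2252 - 10488 = -8236$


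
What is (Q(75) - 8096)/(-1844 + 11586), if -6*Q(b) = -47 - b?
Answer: -24227/29226 ≈ -0.82895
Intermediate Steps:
Q(b) = 47/6 + b/6 (Q(b) = -(-47 - b)/6 = 47/6 + b/6)
(Q(75) - 8096)/(-1844 + 11586) = ((47/6 + (1/6)*75) - 8096)/(-1844 + 11586) = ((47/6 + 25/2) - 8096)/9742 = (61/3 - 8096)*(1/9742) = -24227/3*1/9742 = -24227/29226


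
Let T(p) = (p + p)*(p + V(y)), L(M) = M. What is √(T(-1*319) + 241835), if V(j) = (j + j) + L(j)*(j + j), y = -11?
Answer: √304997 ≈ 552.27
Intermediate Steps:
V(j) = 2*j + 2*j² (V(j) = (j + j) + j*(j + j) = 2*j + j*(2*j) = 2*j + 2*j²)
T(p) = 2*p*(220 + p) (T(p) = (p + p)*(p + 2*(-11)*(1 - 11)) = (2*p)*(p + 2*(-11)*(-10)) = (2*p)*(p + 220) = (2*p)*(220 + p) = 2*p*(220 + p))
√(T(-1*319) + 241835) = √(2*(-1*319)*(220 - 1*319) + 241835) = √(2*(-319)*(220 - 319) + 241835) = √(2*(-319)*(-99) + 241835) = √(63162 + 241835) = √304997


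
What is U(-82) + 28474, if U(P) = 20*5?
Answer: 28574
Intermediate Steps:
U(P) = 100
U(-82) + 28474 = 100 + 28474 = 28574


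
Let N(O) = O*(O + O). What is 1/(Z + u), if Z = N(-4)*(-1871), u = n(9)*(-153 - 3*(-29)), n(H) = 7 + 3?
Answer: -1/60532 ≈ -1.6520e-5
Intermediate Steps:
n(H) = 10
u = -660 (u = 10*(-153 - 3*(-29)) = 10*(-153 + 87) = 10*(-66) = -660)
N(O) = 2*O**2 (N(O) = O*(2*O) = 2*O**2)
Z = -59872 (Z = (2*(-4)**2)*(-1871) = (2*16)*(-1871) = 32*(-1871) = -59872)
1/(Z + u) = 1/(-59872 - 660) = 1/(-60532) = -1/60532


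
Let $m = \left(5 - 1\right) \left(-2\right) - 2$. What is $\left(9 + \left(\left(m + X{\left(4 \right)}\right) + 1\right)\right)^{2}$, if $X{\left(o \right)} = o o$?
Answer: $256$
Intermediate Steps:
$X{\left(o \right)} = o^{2}$
$m = -10$ ($m = \left(5 - 1\right) \left(-2\right) - 2 = 4 \left(-2\right) - 2 = -8 - 2 = -10$)
$\left(9 + \left(\left(m + X{\left(4 \right)}\right) + 1\right)\right)^{2} = \left(9 + \left(\left(-10 + 4^{2}\right) + 1\right)\right)^{2} = \left(9 + \left(\left(-10 + 16\right) + 1\right)\right)^{2} = \left(9 + \left(6 + 1\right)\right)^{2} = \left(9 + 7\right)^{2} = 16^{2} = 256$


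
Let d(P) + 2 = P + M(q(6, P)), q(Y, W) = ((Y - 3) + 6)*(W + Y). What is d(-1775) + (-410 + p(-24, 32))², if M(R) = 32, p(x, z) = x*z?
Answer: 1385939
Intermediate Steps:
q(Y, W) = (3 + Y)*(W + Y) (q(Y, W) = ((-3 + Y) + 6)*(W + Y) = (3 + Y)*(W + Y))
d(P) = 30 + P (d(P) = -2 + (P + 32) = -2 + (32 + P) = 30 + P)
d(-1775) + (-410 + p(-24, 32))² = (30 - 1775) + (-410 - 24*32)² = -1745 + (-410 - 768)² = -1745 + (-1178)² = -1745 + 1387684 = 1385939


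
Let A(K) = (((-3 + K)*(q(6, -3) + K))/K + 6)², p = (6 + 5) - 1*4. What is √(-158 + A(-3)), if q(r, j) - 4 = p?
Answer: √326 ≈ 18.055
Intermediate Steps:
p = 7 (p = 11 - 4 = 7)
q(r, j) = 11 (q(r, j) = 4 + 7 = 11)
A(K) = (6 + (-3 + K)*(11 + K)/K)² (A(K) = (((-3 + K)*(11 + K))/K + 6)² = ((-3 + K)*(11 + K)/K + 6)² = (6 + (-3 + K)*(11 + K)/K)²)
√(-158 + A(-3)) = √(-158 + (-33 + (-3)² + 14*(-3))²/(-3)²) = √(-158 + (-33 + 9 - 42)²/9) = √(-158 + (⅑)*(-66)²) = √(-158 + (⅑)*4356) = √(-158 + 484) = √326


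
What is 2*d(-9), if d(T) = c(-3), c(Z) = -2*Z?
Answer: 12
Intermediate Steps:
d(T) = 6 (d(T) = -2*(-3) = 6)
2*d(-9) = 2*6 = 12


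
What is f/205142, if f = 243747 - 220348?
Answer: 23399/205142 ≈ 0.11406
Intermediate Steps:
f = 23399
f/205142 = 23399/205142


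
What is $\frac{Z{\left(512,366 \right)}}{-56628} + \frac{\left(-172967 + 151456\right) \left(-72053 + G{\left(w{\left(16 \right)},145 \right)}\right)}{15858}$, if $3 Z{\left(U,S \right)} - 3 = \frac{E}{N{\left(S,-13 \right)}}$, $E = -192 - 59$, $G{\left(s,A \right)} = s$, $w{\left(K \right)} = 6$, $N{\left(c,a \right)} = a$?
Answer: $\frac{47537882778077}{486420363} \approx 97730.0$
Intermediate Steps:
$E = -251$ ($E = -192 - 59 = -251$)
$Z{\left(U,S \right)} = \frac{290}{39}$ ($Z{\left(U,S \right)} = 1 + \frac{\left(-251\right) \frac{1}{-13}}{3} = 1 + \frac{\left(-251\right) \left(- \frac{1}{13}\right)}{3} = 1 + \frac{1}{3} \cdot \frac{251}{13} = 1 + \frac{251}{39} = \frac{290}{39}$)
$\frac{Z{\left(512,366 \right)}}{-56628} + \frac{\left(-172967 + 151456\right) \left(-72053 + G{\left(w{\left(16 \right)},145 \right)}\right)}{15858} = \frac{290}{39 \left(-56628\right)} + \frac{\left(-172967 + 151456\right) \left(-72053 + 6\right)}{15858} = \frac{290}{39} \left(- \frac{1}{56628}\right) + \left(-21511\right) \left(-72047\right) \frac{1}{15858} = - \frac{145}{1104246} + 1549803017 \cdot \frac{1}{15858} = - \frac{145}{1104246} + \frac{1549803017}{15858} = \frac{47537882778077}{486420363}$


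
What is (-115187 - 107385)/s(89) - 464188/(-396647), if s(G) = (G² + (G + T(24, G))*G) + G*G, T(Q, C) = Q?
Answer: -76260511072/10272760653 ≈ -7.4236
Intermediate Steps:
s(G) = 2*G² + G*(24 + G) (s(G) = (G² + (G + 24)*G) + G*G = (G² + (24 + G)*G) + G² = (G² + G*(24 + G)) + G² = 2*G² + G*(24 + G))
(-115187 - 107385)/s(89) - 464188/(-396647) = (-115187 - 107385)/((3*89*(8 + 89))) - 464188/(-396647) = -222572/(3*89*97) - 464188*(-1/396647) = -222572/25899 + 464188/396647 = -76260511072/10272760653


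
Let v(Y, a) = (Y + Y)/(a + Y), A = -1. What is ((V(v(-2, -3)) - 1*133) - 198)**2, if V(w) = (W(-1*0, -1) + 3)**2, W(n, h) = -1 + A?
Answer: 108900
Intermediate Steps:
W(n, h) = -2 (W(n, h) = -1 - 1 = -2)
v(Y, a) = 2*Y/(Y + a) (v(Y, a) = (2*Y)/(Y + a) = 2*Y/(Y + a))
V(w) = 1 (V(w) = (-2 + 3)**2 = 1**2 = 1)
((V(v(-2, -3)) - 1*133) - 198)**2 = ((1 - 1*133) - 198)**2 = ((1 - 133) - 198)**2 = (-132 - 198)**2 = (-330)**2 = 108900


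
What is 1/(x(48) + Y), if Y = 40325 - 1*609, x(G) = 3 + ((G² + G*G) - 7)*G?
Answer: 1/260567 ≈ 3.8378e-6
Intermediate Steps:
x(G) = 3 + G*(-7 + 2*G²) (x(G) = 3 + ((G² + G²) - 7)*G = 3 + (2*G² - 7)*G = 3 + (-7 + 2*G²)*G = 3 + G*(-7 + 2*G²))
Y = 39716 (Y = 40325 - 609 = 39716)
1/(x(48) + Y) = 1/((3 - 7*48 + 2*48³) + 39716) = 1/((3 - 336 + 2*110592) + 39716) = 1/((3 - 336 + 221184) + 39716) = 1/(220851 + 39716) = 1/260567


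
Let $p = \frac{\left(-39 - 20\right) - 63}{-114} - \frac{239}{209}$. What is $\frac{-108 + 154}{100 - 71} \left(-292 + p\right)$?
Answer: $- \frac{8423980}{18183} \approx -463.29$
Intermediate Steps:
$p = - \frac{46}{627}$ ($p = \left(-59 - 63\right) \left(- \frac{1}{114}\right) - \frac{239}{209} = \left(-122\right) \left(- \frac{1}{114}\right) - \frac{239}{209} = \frac{61}{57} - \frac{239}{209} = - \frac{46}{627} \approx -0.073365$)
$\frac{-108 + 154}{100 - 71} \left(-292 + p\right) = \frac{-108 + 154}{100 - 71} \left(-292 - \frac{46}{627}\right) = \frac{46}{29} \left(- \frac{183130}{627}\right) = - \frac{8423980}{18183}$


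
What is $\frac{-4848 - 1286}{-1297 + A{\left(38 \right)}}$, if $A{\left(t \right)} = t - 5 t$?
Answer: $\frac{6134}{1449} \approx 4.2333$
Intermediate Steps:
$A{\left(t \right)} = - 4 t$
$\frac{-4848 - 1286}{-1297 + A{\left(38 \right)}} = \frac{-4848 - 1286}{-1297 - 152} = - \frac{6134}{-1297 - 152} = - \frac{6134}{-1449} = \left(-6134\right) \left(- \frac{1}{1449}\right) = \frac{6134}{1449}$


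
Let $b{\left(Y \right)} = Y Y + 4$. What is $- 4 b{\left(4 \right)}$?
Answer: $-80$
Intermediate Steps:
$b{\left(Y \right)} = 4 + Y^{2}$ ($b{\left(Y \right)} = Y^{2} + 4 = 4 + Y^{2}$)
$- 4 b{\left(4 \right)} = - 4 \left(4 + 4^{2}\right) = - 4 \left(4 + 16\right) = \left(-4\right) 20 = -80$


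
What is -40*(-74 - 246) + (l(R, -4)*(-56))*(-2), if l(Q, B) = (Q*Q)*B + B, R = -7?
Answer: -9600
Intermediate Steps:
l(Q, B) = B + B*Q**2 (l(Q, B) = Q**2*B + B = B*Q**2 + B = B + B*Q**2)
-40*(-74 - 246) + (l(R, -4)*(-56))*(-2) = -40*(-74 - 246) + (-4*(1 + (-7)**2)*(-56))*(-2) = -40*(-320) + (-4*(1 + 49)*(-56))*(-2) = 12800 + (-4*50*(-56))*(-2) = 12800 - 200*(-56)*(-2) = 12800 + 11200*(-2) = 12800 - 22400 = -9600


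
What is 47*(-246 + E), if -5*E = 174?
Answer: -65988/5 ≈ -13198.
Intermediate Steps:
E = -174/5 (E = -⅕*174 = -174/5 ≈ -34.800)
47*(-246 + E) = 47*(-246 - 174/5) = 47*(-1404/5) = -65988/5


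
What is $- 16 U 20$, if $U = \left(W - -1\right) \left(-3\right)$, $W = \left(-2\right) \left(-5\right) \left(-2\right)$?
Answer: $-18240$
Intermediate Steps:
$W = -20$ ($W = 10 \left(-2\right) = -20$)
$U = 57$ ($U = \left(-20 - -1\right) \left(-3\right) = \left(-20 + \left(-2 + 3\right)\right) \left(-3\right) = \left(-20 + 1\right) \left(-3\right) = \left(-19\right) \left(-3\right) = 57$)
$- 16 U 20 = \left(-16\right) 57 \cdot 20 = \left(-912\right) 20 = -18240$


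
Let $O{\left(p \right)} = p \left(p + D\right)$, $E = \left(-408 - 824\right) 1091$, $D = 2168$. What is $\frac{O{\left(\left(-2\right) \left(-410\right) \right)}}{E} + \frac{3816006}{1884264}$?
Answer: $\frac{5337408067}{26381894308} \approx 0.20231$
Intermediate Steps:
$E = -1344112$ ($E = \left(-1232\right) 1091 = -1344112$)
$O{\left(p \right)} = p \left(2168 + p\right)$ ($O{\left(p \right)} = p \left(p + 2168\right) = p \left(2168 + p\right)$)
$\frac{O{\left(\left(-2\right) \left(-410\right) \right)}}{E} + \frac{3816006}{1884264} = \frac{\left(-2\right) \left(-410\right) \left(2168 - -820\right)}{-1344112} + \frac{3816006}{1884264} = 820 \left(2168 + 820\right) \left(- \frac{1}{1344112}\right) + 3816006 \cdot \frac{1}{1884264} = 820 \cdot 2988 \left(- \frac{1}{1344112}\right) + \frac{636001}{314044} = 2450160 \left(- \frac{1}{1344112}\right) + \frac{636001}{314044} = - \frac{153135}{84007} + \frac{636001}{314044} = \frac{5337408067}{26381894308}$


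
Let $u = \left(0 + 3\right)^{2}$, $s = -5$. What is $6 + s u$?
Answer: $-39$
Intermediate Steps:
$u = 9$ ($u = 3^{2} = 9$)
$6 + s u = 6 - 45 = -39$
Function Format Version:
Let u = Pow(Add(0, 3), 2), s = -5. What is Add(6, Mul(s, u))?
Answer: -39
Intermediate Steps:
u = 9 (u = Pow(3, 2) = 9)
Add(6, Mul(s, u)) = Add(6, Mul(-5, 9)) = Add(6, -45) = -39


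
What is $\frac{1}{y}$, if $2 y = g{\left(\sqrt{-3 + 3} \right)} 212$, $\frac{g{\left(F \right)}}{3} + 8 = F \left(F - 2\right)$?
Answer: $- \frac{1}{2544} \approx -0.00039308$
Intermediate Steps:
$g{\left(F \right)} = -24 + 3 F \left(-2 + F\right)$ ($g{\left(F \right)} = -24 + 3 F \left(F - 2\right) = -24 + 3 F \left(-2 + F\right)$)
$y = -2544$ ($y = \frac{\left(-24 - 6 \sqrt{-3 + 3} + 3 \left(\sqrt{-3 + 3}\right)^{2}\right) 212}{2} = \frac{\left(-24 - 6 \sqrt{0} + 3 \left(\sqrt{0}\right)^{2}\right) 212}{2} = \frac{\left(-24 - 0 + 3 \cdot 0^{2}\right) 212}{2} = \frac{\left(-24 + 0 + 3 \cdot 0\right) 212}{2} = \frac{\left(-24 + 0 + 0\right) 212}{2} = \frac{\left(-24\right) 212}{2} = \frac{1}{2} \left(-5088\right) = -2544$)
$\frac{1}{y} = \frac{1}{-2544} = - \frac{1}{2544}$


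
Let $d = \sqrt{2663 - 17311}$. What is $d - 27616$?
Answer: $-27616 + 2 i \sqrt{3662} \approx -27616.0 + 121.03 i$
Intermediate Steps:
$d = 2 i \sqrt{3662}$ ($d = \sqrt{-14648} = 2 i \sqrt{3662} \approx 121.03 i$)
$d - 27616 = 2 i \sqrt{3662} - 27616 = -27616 + 2 i \sqrt{3662}$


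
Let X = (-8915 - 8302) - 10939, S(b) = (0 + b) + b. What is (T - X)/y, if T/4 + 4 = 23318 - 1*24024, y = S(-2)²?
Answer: 6329/4 ≈ 1582.3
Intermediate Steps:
S(b) = 2*b (S(b) = b + b = 2*b)
y = 16 (y = (2*(-2))² = (-4)² = 16)
X = -28156 (X = -17217 - 10939 = -28156)
T = -2840 (T = -16 + 4*(23318 - 1*24024) = -16 + 4*(23318 - 24024) = -16 + 4*(-706) = -16 - 2824 = -2840)
(T - X)/y = (-2840 - 1*(-28156))/16 = (-2840 + 28156)*(1/16) = 25316*(1/16) = 6329/4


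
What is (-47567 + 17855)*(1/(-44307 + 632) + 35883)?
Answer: -46564349993088/43675 ≈ -1.0662e+9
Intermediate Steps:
(-47567 + 17855)*(1/(-44307 + 632) + 35883) = -29712*(1/(-43675) + 35883) = -29712*(-1/43675 + 35883) = -29712*1567190024/43675 = -46564349993088/43675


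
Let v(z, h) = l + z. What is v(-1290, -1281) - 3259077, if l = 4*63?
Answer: -3260115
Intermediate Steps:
l = 252
v(z, h) = 252 + z
v(-1290, -1281) - 3259077 = (252 - 1290) - 3259077 = -1038 - 3259077 = -3260115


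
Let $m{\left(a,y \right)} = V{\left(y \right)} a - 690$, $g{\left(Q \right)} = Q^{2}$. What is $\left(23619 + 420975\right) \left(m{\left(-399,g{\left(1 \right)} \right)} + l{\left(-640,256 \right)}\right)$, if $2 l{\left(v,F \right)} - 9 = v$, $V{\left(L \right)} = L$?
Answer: $-624432273$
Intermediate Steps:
$m{\left(a,y \right)} = -690 + a y$ ($m{\left(a,y \right)} = y a - 690 = a y - 690 = -690 + a y$)
$l{\left(v,F \right)} = \frac{9}{2} + \frac{v}{2}$
$\left(23619 + 420975\right) \left(m{\left(-399,g{\left(1 \right)} \right)} + l{\left(-640,256 \right)}\right) = \left(23619 + 420975\right) \left(\left(-690 - 399 \cdot 1^{2}\right) + \left(\frac{9}{2} + \frac{1}{2} \left(-640\right)\right)\right) = 444594 \left(\left(-690 - 399\right) + \left(\frac{9}{2} - 320\right)\right) = 444594 \left(\left(-690 - 399\right) - \frac{631}{2}\right) = 444594 \left(-1089 - \frac{631}{2}\right) = 444594 \left(- \frac{2809}{2}\right) = -624432273$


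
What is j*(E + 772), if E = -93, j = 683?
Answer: 463757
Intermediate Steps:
j*(E + 772) = 683*(-93 + 772) = 683*679 = 463757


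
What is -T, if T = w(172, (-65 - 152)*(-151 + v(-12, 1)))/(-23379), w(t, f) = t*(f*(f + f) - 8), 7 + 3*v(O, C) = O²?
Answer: 1617528986912/210411 ≈ 7.6875e+6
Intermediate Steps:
v(O, C) = -7/3 + O²/3
w(t, f) = t*(-8 + 2*f²) (w(t, f) = t*(f*(2*f) - 8) = t*(2*f² - 8) = t*(-8 + 2*f²))
T = -1617528986912/210411 (T = (2*172*(-4 + ((-65 - 152)*(-151 + (-7/3 + (⅓)*(-12)²)))²))/(-23379) = (2*172*(-4 + (-217*(-151 + (-7/3 + (⅓)*144)))²))*(-1/23379) = (2*172*(-4 + (-217*(-151 + (-7/3 + 48)))²))*(-1/23379) = (2*172*(-4 + (-217*(-151 + 137/3))²))*(-1/23379) = (2*172*(-4 + (-217*(-316/3))²))*(-1/23379) = (2*172*(-4 + (68572/3)²))*(-1/23379) = (2*172*(-4 + 4702119184/9))*(-1/23379) = (2*172*(4702119148/9))*(-1/23379) = (1617528986912/9)*(-1/23379) = -1617528986912/210411 ≈ -7.6875e+6)
-T = -1*(-1617528986912/210411) = 1617528986912/210411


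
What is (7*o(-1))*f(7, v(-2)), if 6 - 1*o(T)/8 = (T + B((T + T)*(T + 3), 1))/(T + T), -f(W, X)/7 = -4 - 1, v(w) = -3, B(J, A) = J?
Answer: 6860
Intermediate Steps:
f(W, X) = 35 (f(W, X) = -7*(-4 - 1) = -7*(-5) = 35)
o(T) = 48 - 4*(T + 2*T*(3 + T))/T (o(T) = 48 - 8*(T + (T + T)*(T + 3))/(T + T) = 48 - 8*(T + (2*T)*(3 + T))/(2*T) = 48 - 8*(T + 2*T*(3 + T))*1/(2*T) = 48 - 4*(T + 2*T*(3 + T))/T)
(7*o(-1))*f(7, v(-2)) = (7*(20 - 8*(-1)))*35 = (7*(20 + 8))*35 = (7*28)*35 = 196*35 = 6860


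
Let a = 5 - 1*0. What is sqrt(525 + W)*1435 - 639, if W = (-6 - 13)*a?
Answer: -639 + 1435*sqrt(430) ≈ 29118.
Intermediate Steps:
a = 5 (a = 5 + 0 = 5)
W = -95 (W = (-6 - 13)*5 = -19*5 = -95)
sqrt(525 + W)*1435 - 639 = sqrt(525 - 95)*1435 - 639 = sqrt(430)*1435 - 639 = 1435*sqrt(430) - 639 = -639 + 1435*sqrt(430)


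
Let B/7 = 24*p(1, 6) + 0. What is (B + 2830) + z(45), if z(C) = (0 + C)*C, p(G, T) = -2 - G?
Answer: 4351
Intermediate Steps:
B = -504 (B = 7*(24*(-2 - 1*1) + 0) = 7*(24*(-2 - 1) + 0) = 7*(24*(-3) + 0) = 7*(-72 + 0) = 7*(-72) = -504)
z(C) = C² (z(C) = C*C = C²)
(B + 2830) + z(45) = (-504 + 2830) + 45² = 2326 + 2025 = 4351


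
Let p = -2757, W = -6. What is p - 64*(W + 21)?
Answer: -3717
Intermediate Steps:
p - 64*(W + 21) = -2757 - 64*(-6 + 21) = -2757 - 64*15 = -2757 - 1*960 = -2757 - 960 = -3717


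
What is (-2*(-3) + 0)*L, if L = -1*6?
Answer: -36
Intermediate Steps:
L = -6
(-2*(-3) + 0)*L = (-2*(-3) + 0)*(-6) = (6 + 0)*(-6) = 6*(-6) = -36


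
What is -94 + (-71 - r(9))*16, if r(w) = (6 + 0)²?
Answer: -1806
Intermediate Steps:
r(w) = 36 (r(w) = 6² = 36)
-94 + (-71 - r(9))*16 = -94 + (-71 - 1*36)*16 = -94 + (-71 - 36)*16 = -94 - 107*16 = -94 - 1712 = -1806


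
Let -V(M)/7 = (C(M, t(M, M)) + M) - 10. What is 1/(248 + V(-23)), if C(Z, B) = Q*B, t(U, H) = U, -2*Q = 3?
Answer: 2/475 ≈ 0.0042105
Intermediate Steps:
Q = -3/2 (Q = -1/2*3 = -3/2 ≈ -1.5000)
C(Z, B) = -3*B/2
V(M) = 70 + 7*M/2 (V(M) = -7*((-3*M/2 + M) - 10) = -7*(-M/2 - 10) = -7*(-10 - M/2) = 70 + 7*M/2)
1/(248 + V(-23)) = 1/(248 + (70 + (7/2)*(-23))) = 1/(248 + (70 - 161/2)) = 1/(248 - 21/2) = 1/(475/2) = 2/475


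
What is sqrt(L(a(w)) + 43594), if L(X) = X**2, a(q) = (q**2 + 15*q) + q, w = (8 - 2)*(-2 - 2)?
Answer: 7*sqrt(1642) ≈ 283.65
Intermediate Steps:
w = -24 (w = 6*(-4) = -24)
a(q) = q**2 + 16*q
sqrt(L(a(w)) + 43594) = sqrt((-24*(16 - 24))**2 + 43594) = sqrt((-24*(-8))**2 + 43594) = sqrt(192**2 + 43594) = sqrt(36864 + 43594) = sqrt(80458) = 7*sqrt(1642)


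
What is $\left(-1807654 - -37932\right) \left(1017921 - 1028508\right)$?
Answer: $18736046814$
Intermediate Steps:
$\left(-1807654 - -37932\right) \left(1017921 - 1028508\right) = \left(-1807654 + 37932\right) \left(-10587\right) = \left(-1769722\right) \left(-10587\right) = 18736046814$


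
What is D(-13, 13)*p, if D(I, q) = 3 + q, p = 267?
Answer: 4272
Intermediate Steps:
D(-13, 13)*p = (3 + 13)*267 = 16*267 = 4272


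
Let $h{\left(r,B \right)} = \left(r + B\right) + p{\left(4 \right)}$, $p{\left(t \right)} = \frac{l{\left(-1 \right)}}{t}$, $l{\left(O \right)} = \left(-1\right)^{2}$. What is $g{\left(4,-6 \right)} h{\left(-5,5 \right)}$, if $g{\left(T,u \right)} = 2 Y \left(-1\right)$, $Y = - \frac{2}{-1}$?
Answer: $-1$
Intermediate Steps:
$l{\left(O \right)} = 1$
$p{\left(t \right)} = \frac{1}{t}$ ($p{\left(t \right)} = 1 \frac{1}{t} = \frac{1}{t}$)
$Y = 2$ ($Y = \left(-2\right) \left(-1\right) = 2$)
$h{\left(r,B \right)} = \frac{1}{4} + B + r$ ($h{\left(r,B \right)} = \left(r + B\right) + \frac{1}{4} = \left(B + r\right) + \frac{1}{4} = \frac{1}{4} + B + r$)
$g{\left(T,u \right)} = -4$ ($g{\left(T,u \right)} = 2 \cdot 2 \left(-1\right) = 4 \left(-1\right) = -4$)
$g{\left(4,-6 \right)} h{\left(-5,5 \right)} = - 4 \left(\frac{1}{4} + 5 - 5\right) = \left(-4\right) \frac{1}{4} = -1$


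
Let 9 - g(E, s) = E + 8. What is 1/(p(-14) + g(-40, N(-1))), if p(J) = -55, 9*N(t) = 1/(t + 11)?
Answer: -1/14 ≈ -0.071429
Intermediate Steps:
N(t) = 1/(9*(11 + t)) (N(t) = 1/(9*(t + 11)) = 1/(9*(11 + t)))
g(E, s) = 1 - E (g(E, s) = 9 - (E + 8) = 9 - (8 + E) = 9 + (-8 - E) = 1 - E)
1/(p(-14) + g(-40, N(-1))) = 1/(-55 + (1 - 1*(-40))) = 1/(-55 + (1 + 40)) = 1/(-55 + 41) = 1/(-14) = -1/14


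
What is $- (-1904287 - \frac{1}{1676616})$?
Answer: $\frac{3192758052793}{1676616} \approx 1.9043 \cdot 10^{6}$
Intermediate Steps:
$- (-1904287 - \frac{1}{1676616}) = \left(-1\right) \left(- \frac{3192758052793}{1676616}\right) = \frac{3192758052793}{1676616}$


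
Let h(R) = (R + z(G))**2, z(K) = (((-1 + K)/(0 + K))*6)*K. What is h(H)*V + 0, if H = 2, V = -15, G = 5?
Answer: -10140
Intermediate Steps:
z(K) = -6 + 6*K (z(K) = (((-1 + K)/K)*6)*K = (6*(-1 + K)/K)*K = -6 + 6*K)
h(R) = (24 + R)**2 (h(R) = (R + (-6 + 6*5))**2 = (R + (-6 + 30))**2 = (R + 24)**2 = (24 + R)**2)
h(H)*V + 0 = (24 + 2)**2*(-15) + 0 = 26**2*(-15) + 0 = 676*(-15) + 0 = -10140 + 0 = -10140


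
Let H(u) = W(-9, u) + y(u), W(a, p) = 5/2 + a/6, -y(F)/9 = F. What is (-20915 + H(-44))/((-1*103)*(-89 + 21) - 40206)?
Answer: 10259/16601 ≈ 0.61798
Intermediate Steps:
y(F) = -9*F
W(a, p) = 5/2 + a/6 (W(a, p) = 5*(½) + a*(⅙) = 5/2 + a/6)
H(u) = 1 - 9*u (H(u) = (5/2 + (⅙)*(-9)) - 9*u = (5/2 - 3/2) - 9*u = 1 - 9*u)
(-20915 + H(-44))/((-1*103)*(-89 + 21) - 40206) = (-20915 + (1 - 9*(-44)))/((-1*103)*(-89 + 21) - 40206) = (-20915 + (1 + 396))/(-103*(-68) - 40206) = (-20915 + 397)/(7004 - 40206) = -20518/(-33202) = -20518*(-1/33202) = 10259/16601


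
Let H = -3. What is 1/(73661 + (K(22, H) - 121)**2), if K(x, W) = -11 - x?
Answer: 1/97377 ≈ 1.0269e-5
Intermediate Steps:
1/(73661 + (K(22, H) - 121)**2) = 1/(73661 + ((-11 - 1*22) - 121)**2) = 1/(73661 + ((-11 - 22) - 121)**2) = 1/(73661 + (-33 - 121)**2) = 1/(73661 + (-154)**2) = 1/(73661 + 23716) = 1/97377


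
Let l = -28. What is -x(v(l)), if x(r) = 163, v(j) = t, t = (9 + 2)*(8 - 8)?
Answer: -163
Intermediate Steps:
t = 0 (t = 11*0 = 0)
v(j) = 0
-x(v(l)) = -1*163 = -163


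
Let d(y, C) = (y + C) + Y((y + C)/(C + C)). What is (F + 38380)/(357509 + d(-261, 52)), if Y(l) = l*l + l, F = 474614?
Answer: 1849514368/1288192915 ≈ 1.4357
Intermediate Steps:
Y(l) = l + l² (Y(l) = l² + l = l + l²)
d(y, C) = C + y + (1 + (C + y)/(2*C))*(C + y)/(2*C) (d(y, C) = (y + C) + ((y + C)/(C + C))*(1 + (y + C)/(C + C)) = (C + y) + ((C + y)/((2*C)))*(1 + (C + y)/((2*C))) = (C + y) + ((C + y)*(1/(2*C)))*(1 + (C + y)*(1/(2*C))) = (C + y) + ((C + y)/(2*C))*(1 + (C + y)/(2*C)) = (C + y) + (1 + (C + y)/(2*C))*(C + y)/(2*C) = C + y + (1 + (C + y)/(2*C))*(C + y)/(2*C))
(F + 38380)/(357509 + d(-261, 52)) = (474614 + 38380)/(357509 + (¼)*(52 - 261)*(-261 + 3*52 + 4*52²)/52²) = 512994/(357509 + (¼)*(1/2704)*(-209)*(-261 + 156 + 4*2704)) = 512994/(357509 + (¼)*(1/2704)*(-209)*(-261 + 156 + 10816)) = 512994/(357509 + (¼)*(1/2704)*(-209)*10711) = 512994/(357509 - 2238599/10816) = 512994/(3864578745/10816) = 512994*(10816/3864578745) = 1849514368/1288192915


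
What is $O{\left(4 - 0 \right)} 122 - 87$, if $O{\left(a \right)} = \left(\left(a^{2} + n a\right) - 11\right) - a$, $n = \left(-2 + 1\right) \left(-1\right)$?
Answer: $523$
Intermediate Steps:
$n = 1$ ($n = \left(-1\right) \left(-1\right) = 1$)
$O{\left(a \right)} = -11 + a^{2}$ ($O{\left(a \right)} = \left(\left(a^{2} + 1 a\right) - 11\right) - a = \left(\left(a^{2} + a\right) - 11\right) - a = \left(\left(a + a^{2}\right) - 11\right) - a = \left(-11 + a + a^{2}\right) - a = -11 + a^{2}$)
$O{\left(4 - 0 \right)} 122 - 87 = \left(-11 + \left(4 - 0\right)^{2}\right) 122 - 87 = \left(-11 + \left(4 + 0\right)^{2}\right) 122 - 87 = \left(-11 + 4^{2}\right) 122 - 87 = \left(-11 + 16\right) 122 - 87 = 5 \cdot 122 - 87 = 610 - 87 = 523$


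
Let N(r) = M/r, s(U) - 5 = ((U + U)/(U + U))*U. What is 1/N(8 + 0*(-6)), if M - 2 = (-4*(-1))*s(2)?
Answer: 4/15 ≈ 0.26667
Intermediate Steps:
s(U) = 5 + U (s(U) = 5 + ((U + U)/(U + U))*U = 5 + ((2*U)/((2*U)))*U = 5 + ((2*U)*(1/(2*U)))*U = 5 + 1*U = 5 + U)
M = 30 (M = 2 + (-4*(-1))*(5 + 2) = 2 + 4*7 = 2 + 28 = 30)
N(r) = 30/r
1/N(8 + 0*(-6)) = 1/(30/(8 + 0*(-6))) = 1/(30/(8 + 0)) = 1/(30/8) = 1/(30*(⅛)) = 1/(15/4) = 4/15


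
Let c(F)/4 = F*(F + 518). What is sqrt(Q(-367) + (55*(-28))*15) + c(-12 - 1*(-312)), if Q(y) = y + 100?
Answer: 981600 + I*sqrt(23367) ≈ 9.816e+5 + 152.86*I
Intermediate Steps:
Q(y) = 100 + y
c(F) = 4*F*(518 + F) (c(F) = 4*(F*(F + 518)) = 4*(F*(518 + F)) = 4*F*(518 + F))
sqrt(Q(-367) + (55*(-28))*15) + c(-12 - 1*(-312)) = sqrt((100 - 367) + (55*(-28))*15) + 4*(-12 - 1*(-312))*(518 + (-12 - 1*(-312))) = sqrt(-267 - 1540*15) + 4*(-12 + 312)*(518 + (-12 + 312)) = sqrt(-267 - 23100) + 4*300*(518 + 300) = sqrt(-23367) + 4*300*818 = I*sqrt(23367) + 981600 = 981600 + I*sqrt(23367)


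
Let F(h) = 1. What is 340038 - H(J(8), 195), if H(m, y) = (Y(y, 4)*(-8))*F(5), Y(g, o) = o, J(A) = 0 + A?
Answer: 340070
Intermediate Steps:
J(A) = A
H(m, y) = -32 (H(m, y) = (4*(-8))*1 = -32*1 = -32)
340038 - H(J(8), 195) = 340038 - 1*(-32) = 340038 + 32 = 340070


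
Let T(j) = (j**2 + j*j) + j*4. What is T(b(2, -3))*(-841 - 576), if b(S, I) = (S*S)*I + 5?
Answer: -99190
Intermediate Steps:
b(S, I) = 5 + I*S**2 (b(S, I) = S**2*I + 5 = I*S**2 + 5 = 5 + I*S**2)
T(j) = 2*j**2 + 4*j (T(j) = (j**2 + j**2) + 4*j = 2*j**2 + 4*j)
T(b(2, -3))*(-841 - 576) = (2*(5 - 3*2**2)*(2 + (5 - 3*2**2)))*(-841 - 576) = (2*(5 - 3*4)*(2 + (5 - 3*4)))*(-1417) = (2*(5 - 12)*(2 + (5 - 12)))*(-1417) = (2*(-7)*(2 - 7))*(-1417) = (2*(-7)*(-5))*(-1417) = 70*(-1417) = -99190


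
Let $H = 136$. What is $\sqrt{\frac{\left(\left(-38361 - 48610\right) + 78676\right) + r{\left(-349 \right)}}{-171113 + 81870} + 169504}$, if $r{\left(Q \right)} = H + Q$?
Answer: $\frac{2 \sqrt{337495919584285}}{89243} \approx 411.71$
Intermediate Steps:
$r{\left(Q \right)} = 136 + Q$
$\sqrt{\frac{\left(\left(-38361 - 48610\right) + 78676\right) + r{\left(-349 \right)}}{-171113 + 81870} + 169504} = \sqrt{\frac{\left(\left(-38361 - 48610\right) + 78676\right) + \left(136 - 349\right)}{-171113 + 81870} + 169504} = \sqrt{\frac{\left(-86971 + 78676\right) - 213}{-89243} + 169504} = \sqrt{\left(-8295 - 213\right) \left(- \frac{1}{89243}\right) + 169504} = \sqrt{\left(-8508\right) \left(- \frac{1}{89243}\right) + 169504} = \sqrt{\frac{8508}{89243} + 169504} = \sqrt{\frac{15127053980}{89243}} = \frac{2 \sqrt{337495919584285}}{89243}$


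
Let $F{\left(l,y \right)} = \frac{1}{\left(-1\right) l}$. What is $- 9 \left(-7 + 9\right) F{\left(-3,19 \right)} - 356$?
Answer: $-362$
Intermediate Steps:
$F{\left(l,y \right)} = - \frac{1}{l}$
$- 9 \left(-7 + 9\right) F{\left(-3,19 \right)} - 356 = - 9 \left(-7 + 9\right) \left(- \frac{1}{-3}\right) - 356 = \left(-9\right) 2 \left(\left(-1\right) \left(- \frac{1}{3}\right)\right) - 356 = \left(-18\right) \frac{1}{3} - 356 = -6 - 356 = -362$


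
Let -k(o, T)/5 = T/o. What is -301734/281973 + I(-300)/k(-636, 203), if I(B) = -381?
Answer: -22877609826/95400865 ≈ -239.81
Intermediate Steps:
k(o, T) = -5*T/o
-301734/281973 + I(-300)/k(-636, 203) = -301734/281973 - 381/((-5*203/(-636))) = -301734*1/281973 - 381/((-5*203*(-1/636))) = -100578/93991 - 381/1015/636 = -100578/93991 - 381*636/1015 = -100578/93991 - 242316/1015 = -22877609826/95400865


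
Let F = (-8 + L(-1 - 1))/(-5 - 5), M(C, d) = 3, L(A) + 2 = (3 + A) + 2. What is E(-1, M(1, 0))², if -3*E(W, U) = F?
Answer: 49/900 ≈ 0.054444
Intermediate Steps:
L(A) = 3 + A (L(A) = -2 + ((3 + A) + 2) = -2 + (5 + A) = 3 + A)
F = 7/10 (F = (-8 + (3 + (-1 - 1)))/(-5 - 5) = (-8 + (3 - 2))/(-10) = (-8 + 1)*(-⅒) = -7*(-⅒) = 7/10 ≈ 0.70000)
E(W, U) = -7/30 (E(W, U) = -⅓*7/10 = -7/30)
E(-1, M(1, 0))² = (-7/30)² = 49/900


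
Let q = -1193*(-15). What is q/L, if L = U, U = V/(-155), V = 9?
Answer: -924575/3 ≈ -3.0819e+5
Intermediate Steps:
U = -9/155 (U = 9/(-155) = -1/155*9 = -9/155 ≈ -0.058065)
q = 17895
L = -9/155 ≈ -0.058065
q/L = 17895/(-9/155) = 17895*(-155/9) = -924575/3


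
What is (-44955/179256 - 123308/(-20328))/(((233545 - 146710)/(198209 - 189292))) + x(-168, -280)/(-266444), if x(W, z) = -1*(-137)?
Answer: 972117042602521/1629330204320280 ≈ 0.59664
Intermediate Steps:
x(W, z) = 137
(-44955/179256 - 123308/(-20328))/(((233545 - 146710)/(198209 - 189292))) + x(-168, -280)/(-266444) = (-44955/179256 - 123308/(-20328))/(((233545 - 146710)/(198209 - 189292))) + 137/(-266444) = (-44955*1/179256 - 123308*(-1/20328))/((86835/8917)) + 137*(-1/266444) = (-14985/59752 + 30827/5082)/((86835*(1/8917))) - 137/266444 = 1638053/(281688*(86835/8917)) - 137/266444 = (1638053/281688)*(8917/86835) - 137/266444 = 14606518601/24460377480 - 137/266444 = 972117042602521/1629330204320280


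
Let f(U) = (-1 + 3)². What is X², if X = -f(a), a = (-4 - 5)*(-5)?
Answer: 16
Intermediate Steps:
a = 45 (a = -9*(-5) = 45)
f(U) = 4 (f(U) = 2² = 4)
X = -4 (X = -1*4 = -4)
X² = (-4)² = 16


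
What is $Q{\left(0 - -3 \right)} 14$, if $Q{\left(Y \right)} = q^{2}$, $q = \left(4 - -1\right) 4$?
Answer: $5600$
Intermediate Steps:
$q = 20$ ($q = \left(4 + \left(-1 + 2\right)\right) 4 = \left(4 + 1\right) 4 = 5 \cdot 4 = 20$)
$Q{\left(Y \right)} = 400$ ($Q{\left(Y \right)} = 20^{2} = 400$)
$Q{\left(0 - -3 \right)} 14 = 400 \cdot 14 = 5600$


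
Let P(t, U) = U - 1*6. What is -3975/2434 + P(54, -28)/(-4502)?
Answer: -8906347/5478934 ≈ -1.6256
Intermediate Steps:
P(t, U) = -6 + U (P(t, U) = U - 6 = -6 + U)
-3975/2434 + P(54, -28)/(-4502) = -3975/2434 + (-6 - 28)/(-4502) = -3975*1/2434 - 34*(-1/4502) = -3975/2434 + 17/2251 = -8906347/5478934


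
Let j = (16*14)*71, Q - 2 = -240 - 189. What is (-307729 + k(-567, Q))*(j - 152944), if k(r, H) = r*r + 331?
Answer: -1931030640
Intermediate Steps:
Q = -427 (Q = 2 + (-240 - 189) = 2 - 429 = -427)
k(r, H) = 331 + r**2 (k(r, H) = r**2 + 331 = 331 + r**2)
j = 15904 (j = 224*71 = 15904)
(-307729 + k(-567, Q))*(j - 152944) = (-307729 + (331 + (-567)**2))*(15904 - 152944) = (-307729 + (331 + 321489))*(-137040) = (-307729 + 321820)*(-137040) = 14091*(-137040) = -1931030640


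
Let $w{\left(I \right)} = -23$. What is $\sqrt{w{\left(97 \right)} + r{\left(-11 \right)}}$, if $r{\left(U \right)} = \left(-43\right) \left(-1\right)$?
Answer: $2 \sqrt{5} \approx 4.4721$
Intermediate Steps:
$r{\left(U \right)} = 43$
$\sqrt{w{\left(97 \right)} + r{\left(-11 \right)}} = \sqrt{-23 + 43} = \sqrt{20} = 2 \sqrt{5}$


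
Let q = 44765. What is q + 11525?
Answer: 56290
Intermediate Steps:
q + 11525 = 44765 + 11525 = 56290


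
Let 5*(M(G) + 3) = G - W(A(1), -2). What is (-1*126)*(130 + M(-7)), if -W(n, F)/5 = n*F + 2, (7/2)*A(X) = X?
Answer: -80028/5 ≈ -16006.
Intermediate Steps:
A(X) = 2*X/7
W(n, F) = -10 - 5*F*n (W(n, F) = -5*(n*F + 2) = -5*(F*n + 2) = -5*(2 + F*n) = -10 - 5*F*n)
M(G) = -11/7 + G/5 (M(G) = -3 + (G - (-10 - 5*(-2)*(2/7)*1))/5 = -3 + (G - (-10 - 5*(-2)*2/7))/5 = -3 + (G - (-10 + 20/7))/5 = -3 + (G - 1*(-50/7))/5 = -3 + (G + 50/7)/5 = -3 + (50/7 + G)/5 = -3 + (10/7 + G/5) = -11/7 + G/5)
(-1*126)*(130 + M(-7)) = (-1*126)*(130 + (-11/7 + (⅕)*(-7))) = -126*(130 + (-11/7 - 7/5)) = -126*(130 - 104/35) = -126*4446/35 = -80028/5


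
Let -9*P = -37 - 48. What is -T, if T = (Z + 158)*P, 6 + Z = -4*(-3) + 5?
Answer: -14365/9 ≈ -1596.1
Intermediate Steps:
P = 85/9 (P = -(-37 - 48)/9 = -⅑*(-85) = 85/9 ≈ 9.4444)
Z = 11 (Z = -6 + (-4*(-3) + 5) = -6 + (12 + 5) = -6 + 17 = 11)
T = 14365/9 (T = (11 + 158)*(85/9) = 169*(85/9) = 14365/9 ≈ 1596.1)
-T = -1*14365/9 = -14365/9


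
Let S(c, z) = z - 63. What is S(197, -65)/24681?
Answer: -128/24681 ≈ -0.0051862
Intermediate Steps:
S(c, z) = -63 + z
S(197, -65)/24681 = (-63 - 65)/24681 = -128*1/24681 = -128/24681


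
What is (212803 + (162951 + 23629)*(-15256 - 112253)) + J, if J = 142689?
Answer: -23790273728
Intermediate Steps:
(212803 + (162951 + 23629)*(-15256 - 112253)) + J = (212803 + (162951 + 23629)*(-15256 - 112253)) + 142689 = (212803 + 186580*(-127509)) + 142689 = (212803 - 23790629220) + 142689 = -23790416417 + 142689 = -23790273728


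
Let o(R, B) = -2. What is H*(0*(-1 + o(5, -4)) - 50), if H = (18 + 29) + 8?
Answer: -2750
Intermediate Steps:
H = 55 (H = 47 + 8 = 55)
H*(0*(-1 + o(5, -4)) - 50) = 55*(0*(-1 - 2) - 50) = 55*(0*(-3) - 50) = 55*(0 - 50) = 55*(-50) = -2750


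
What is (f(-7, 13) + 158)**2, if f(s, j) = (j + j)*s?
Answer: 576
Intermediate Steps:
f(s, j) = 2*j*s (f(s, j) = (2*j)*s = 2*j*s)
(f(-7, 13) + 158)**2 = (2*13*(-7) + 158)**2 = (-182 + 158)**2 = (-24)**2 = 576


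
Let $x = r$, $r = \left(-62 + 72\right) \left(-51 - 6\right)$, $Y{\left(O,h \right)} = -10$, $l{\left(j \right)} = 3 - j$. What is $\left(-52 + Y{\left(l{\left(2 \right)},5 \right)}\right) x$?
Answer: $35340$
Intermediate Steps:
$r = -570$ ($r = 10 \left(-57\right) = -570$)
$x = -570$
$\left(-52 + Y{\left(l{\left(2 \right)},5 \right)}\right) x = \left(-52 - 10\right) \left(-570\right) = \left(-62\right) \left(-570\right) = 35340$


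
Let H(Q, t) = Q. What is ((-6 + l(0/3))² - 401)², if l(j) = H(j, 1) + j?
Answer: 133225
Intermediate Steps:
l(j) = 2*j (l(j) = j + j = 2*j)
((-6 + l(0/3))² - 401)² = ((-6 + 2*(0/3))² - 401)² = ((-6 + 2*(0*(⅓)))² - 401)² = ((-6 + 2*0)² - 401)² = ((-6 + 0)² - 401)² = ((-6)² - 401)² = (36 - 401)² = (-365)² = 133225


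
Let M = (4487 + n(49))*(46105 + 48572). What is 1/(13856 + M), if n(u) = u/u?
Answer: 1/424924232 ≈ 2.3534e-9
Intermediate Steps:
n(u) = 1
M = 424910376 (M = (4487 + 1)*(46105 + 48572) = 4488*94677 = 424910376)
1/(13856 + M) = 1/(13856 + 424910376) = 1/424924232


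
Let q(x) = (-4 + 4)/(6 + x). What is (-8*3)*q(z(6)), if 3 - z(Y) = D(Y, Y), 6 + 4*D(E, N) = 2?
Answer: 0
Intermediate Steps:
D(E, N) = -1 (D(E, N) = -3/2 + (¼)*2 = -3/2 + ½ = -1)
z(Y) = 4 (z(Y) = 3 - 1*(-1) = 3 + 1 = 4)
q(x) = 0 (q(x) = 0/(6 + x) = 0)
(-8*3)*q(z(6)) = -8*3*0 = -24*0 = 0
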